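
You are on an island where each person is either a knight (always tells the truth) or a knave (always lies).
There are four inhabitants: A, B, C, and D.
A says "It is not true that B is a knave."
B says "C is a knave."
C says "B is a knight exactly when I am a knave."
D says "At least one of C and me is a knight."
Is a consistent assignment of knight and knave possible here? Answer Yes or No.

Yes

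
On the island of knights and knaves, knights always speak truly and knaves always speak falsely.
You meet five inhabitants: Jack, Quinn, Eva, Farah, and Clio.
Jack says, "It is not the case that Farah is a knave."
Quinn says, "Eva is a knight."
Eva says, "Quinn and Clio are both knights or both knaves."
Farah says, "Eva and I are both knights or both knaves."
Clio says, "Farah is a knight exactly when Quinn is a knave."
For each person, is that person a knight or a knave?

Jack is a knave, Quinn is a knight, Eva is a knight, Farah is a knave, and Clio is a knight.

Suppose Jack is a knight. Then Jack's statement "it is not the case that Farah is a knave" would have to be true. Checking the 16 ways to assign the others, none is consistent with every speaker.
(For instance, with Quinn=knight, Eva=knight, Farah=knave, Clio=knight, Jack's claim "it is not the case that Farah is a knave" comes out false where it would need to be true.)
So Jack must be a knave, making "it is not the case that Farah is a knave" false. Taking Jack=knave, Quinn=knight, Eva=knight, Farah=knave, Clio=knight, each remaining statement checks out:
  Quinn (knight): "Eva is a knight" — true. ✓
  Eva (knight): "Quinn and Clio are both knights or both knaves" — true. ✓
  Farah (knave): "Eva and I are both knights or both knaves" — false. ✓
  Clio (knight): "Farah is a knight exactly when Quinn is a knave" — true. ✓
This is the unique consistent assignment.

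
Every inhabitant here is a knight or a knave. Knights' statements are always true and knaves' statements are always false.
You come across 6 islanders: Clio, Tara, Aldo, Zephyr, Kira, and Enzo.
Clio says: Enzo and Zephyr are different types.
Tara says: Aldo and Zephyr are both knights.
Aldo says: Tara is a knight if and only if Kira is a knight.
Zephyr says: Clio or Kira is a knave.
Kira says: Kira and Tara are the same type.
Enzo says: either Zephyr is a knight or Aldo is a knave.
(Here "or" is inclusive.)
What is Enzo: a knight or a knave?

Enzo is a knight.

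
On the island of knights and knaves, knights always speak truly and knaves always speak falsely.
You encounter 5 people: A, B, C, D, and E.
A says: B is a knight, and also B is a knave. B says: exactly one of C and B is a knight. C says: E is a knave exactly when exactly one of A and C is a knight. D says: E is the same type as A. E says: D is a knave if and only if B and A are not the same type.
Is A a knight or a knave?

A is a knave.

Consistent assignments: {A=knave, B=knight, C=knave, D=knight, E=knave}
In every consistent assignment, A is a knave.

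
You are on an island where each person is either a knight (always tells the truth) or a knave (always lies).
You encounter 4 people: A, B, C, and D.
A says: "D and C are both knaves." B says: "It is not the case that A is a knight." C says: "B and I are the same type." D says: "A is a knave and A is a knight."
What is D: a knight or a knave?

D is a knave.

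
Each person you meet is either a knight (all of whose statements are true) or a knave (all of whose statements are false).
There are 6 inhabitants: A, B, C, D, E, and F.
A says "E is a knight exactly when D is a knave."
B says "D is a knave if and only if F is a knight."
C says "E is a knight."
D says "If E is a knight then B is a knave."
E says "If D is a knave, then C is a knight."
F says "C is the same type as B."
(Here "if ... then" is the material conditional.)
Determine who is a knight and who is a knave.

A is a knight, B is a knight, C is a knight, D is a knave, E is a knight, and F is a knight.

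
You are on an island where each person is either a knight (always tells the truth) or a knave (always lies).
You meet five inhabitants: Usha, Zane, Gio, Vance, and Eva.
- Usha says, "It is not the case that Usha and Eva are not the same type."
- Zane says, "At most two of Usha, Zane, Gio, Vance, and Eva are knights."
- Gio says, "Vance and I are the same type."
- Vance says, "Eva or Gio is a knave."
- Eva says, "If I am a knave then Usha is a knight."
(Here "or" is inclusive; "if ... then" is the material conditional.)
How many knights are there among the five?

3

The unique consistent assignment is Usha=knight, Zane=knave, Gio=knave, Vance=knight, Eva=knight.
That has 3 knights.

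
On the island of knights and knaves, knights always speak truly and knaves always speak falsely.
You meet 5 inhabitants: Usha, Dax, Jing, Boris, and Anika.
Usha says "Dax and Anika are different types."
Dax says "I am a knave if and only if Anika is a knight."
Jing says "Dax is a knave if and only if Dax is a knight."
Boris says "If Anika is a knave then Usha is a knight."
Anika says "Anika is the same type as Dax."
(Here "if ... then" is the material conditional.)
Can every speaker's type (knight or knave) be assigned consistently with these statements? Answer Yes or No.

One consistent assignment: Usha=knight, Dax=knight, Jing=knave, Boris=knight, Anika=knave.

Yes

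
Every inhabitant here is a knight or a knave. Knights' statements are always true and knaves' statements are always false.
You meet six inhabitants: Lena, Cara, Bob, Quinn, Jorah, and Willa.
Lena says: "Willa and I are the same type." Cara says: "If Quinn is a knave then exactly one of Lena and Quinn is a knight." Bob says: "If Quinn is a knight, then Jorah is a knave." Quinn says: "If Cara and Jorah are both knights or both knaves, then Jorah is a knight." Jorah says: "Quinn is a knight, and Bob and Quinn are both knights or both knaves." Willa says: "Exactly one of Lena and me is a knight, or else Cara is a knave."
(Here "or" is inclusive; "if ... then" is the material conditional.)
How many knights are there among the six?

2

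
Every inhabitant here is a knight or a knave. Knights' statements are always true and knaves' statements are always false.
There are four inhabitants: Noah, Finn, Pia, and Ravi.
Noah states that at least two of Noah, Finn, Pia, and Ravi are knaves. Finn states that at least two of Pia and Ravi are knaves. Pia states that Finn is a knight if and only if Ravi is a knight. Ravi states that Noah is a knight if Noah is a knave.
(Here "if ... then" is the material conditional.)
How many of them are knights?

2

The unique consistent assignment is Noah=knight, Finn=knave, Pia=knave, Ravi=knight.
That has 2 knights.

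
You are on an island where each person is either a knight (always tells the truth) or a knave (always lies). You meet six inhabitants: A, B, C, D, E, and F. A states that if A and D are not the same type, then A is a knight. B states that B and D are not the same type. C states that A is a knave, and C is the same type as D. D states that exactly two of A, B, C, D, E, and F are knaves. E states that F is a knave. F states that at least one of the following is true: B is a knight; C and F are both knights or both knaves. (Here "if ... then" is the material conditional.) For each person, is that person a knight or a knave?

A is a knight, B is a knight, C is a knave, D is a knave, E is a knave, and F is a knight.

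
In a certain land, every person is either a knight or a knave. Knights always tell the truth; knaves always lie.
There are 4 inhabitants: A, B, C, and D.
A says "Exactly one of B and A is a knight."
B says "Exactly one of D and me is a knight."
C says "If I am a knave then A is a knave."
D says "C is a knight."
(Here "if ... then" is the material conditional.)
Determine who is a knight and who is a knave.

Knights: A. Knaves: B, C, and D.

Suppose A is a knave. Then A's statement "exactly one of B and A is a knight" would have to be false. Checking the 8 ways to assign the others, none is consistent with every speaker.
(For instance, with B=knave, C=knave, D=knave, C's claim "if I am a knave then A is a knave" comes out true where it would need to be false.)
So A must be a knight, making "exactly one of B and A is a knight" true. Taking A=knight, B=knave, C=knave, D=knave, each remaining statement checks out:
  B (knave): "exactly one of D and me is a knight" — false. ✓
  C (knave): "if I am a knave then A is a knave" — false. ✓
  D (knave): "C is a knight" — false. ✓
This is the unique consistent assignment.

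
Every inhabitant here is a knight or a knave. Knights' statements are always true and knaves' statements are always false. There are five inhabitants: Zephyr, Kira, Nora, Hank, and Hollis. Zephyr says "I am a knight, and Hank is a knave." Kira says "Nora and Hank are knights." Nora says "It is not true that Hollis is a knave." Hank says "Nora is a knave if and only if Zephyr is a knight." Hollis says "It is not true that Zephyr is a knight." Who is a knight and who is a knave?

Knights: Kira, Nora, Hank, and Hollis. Knaves: Zephyr.

Suppose Zephyr is a knight. Then Zephyr's statement "I am a knight, and Hank is a knave" would have to be true. Checking the 16 ways to assign the others, none is consistent with every speaker.
(For instance, with Kira=knight, Nora=knight, Hank=knight, Hollis=knight, Zephyr's claim "I am a knight, and Hank is a knave" comes out false where it would need to be true.)
So Zephyr must be a knave, making "I am a knight, and Hank is a knave" false. Taking Zephyr=knave, Kira=knight, Nora=knight, Hank=knight, Hollis=knight, each remaining statement checks out:
  Kira (knight): "Nora and Hank are knights" — true. ✓
  Nora (knight): "it is not true that Hollis is a knave" — true. ✓
  Hank (knight): "Nora is a knave if and only if Zephyr is a knight" — true. ✓
  Hollis (knight): "it is not true that Zephyr is a knight" — true. ✓
This is the unique consistent assignment.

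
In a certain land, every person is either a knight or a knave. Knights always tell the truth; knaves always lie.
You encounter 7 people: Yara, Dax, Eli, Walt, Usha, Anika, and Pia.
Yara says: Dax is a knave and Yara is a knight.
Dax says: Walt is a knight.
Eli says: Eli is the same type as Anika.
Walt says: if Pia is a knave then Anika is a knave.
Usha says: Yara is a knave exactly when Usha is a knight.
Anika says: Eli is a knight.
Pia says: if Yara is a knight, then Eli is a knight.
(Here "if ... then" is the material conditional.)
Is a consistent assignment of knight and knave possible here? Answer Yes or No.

Yes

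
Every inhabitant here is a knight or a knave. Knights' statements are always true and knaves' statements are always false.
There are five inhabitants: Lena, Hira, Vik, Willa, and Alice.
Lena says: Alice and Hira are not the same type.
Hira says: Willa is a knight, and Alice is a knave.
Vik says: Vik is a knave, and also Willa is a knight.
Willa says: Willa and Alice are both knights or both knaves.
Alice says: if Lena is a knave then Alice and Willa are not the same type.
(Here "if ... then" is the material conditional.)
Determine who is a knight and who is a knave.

Lena is a knight, Hira is a knave, Vik is a knave, Willa is a knave, and Alice is a knight.

Suppose Lena is a knave. Then Lena's statement "Alice and Hira are not the same type" would have to be false. Checking the 16 ways to assign the others, none is consistent with every speaker.
(For instance, with Hira=knave, Vik=knave, Willa=knave, Alice=knight, Lena's claim "Alice and Hira are not the same type" comes out true where it would need to be false.)
So Lena must be a knight, making "Alice and Hira are not the same type" true. Taking Lena=knight, Hira=knave, Vik=knave, Willa=knave, Alice=knight, each remaining statement checks out:
  Hira (knave): "Willa is a knight, and Alice is a knave" — false. ✓
  Vik (knave): "Vik is a knave, and also Willa is a knight" — false. ✓
  Willa (knave): "Willa and Alice are both knights or both knaves" — false. ✓
  Alice (knight): "if Lena is a knave then Alice and Willa are not the same type" — true. ✓
This is the unique consistent assignment.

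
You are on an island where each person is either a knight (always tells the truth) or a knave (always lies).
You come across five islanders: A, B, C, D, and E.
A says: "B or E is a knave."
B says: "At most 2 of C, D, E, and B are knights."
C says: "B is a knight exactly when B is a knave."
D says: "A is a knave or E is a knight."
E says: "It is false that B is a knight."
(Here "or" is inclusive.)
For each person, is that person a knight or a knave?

A is a knight, B is a knight, C is a knave, D is a knave, and E is a knave.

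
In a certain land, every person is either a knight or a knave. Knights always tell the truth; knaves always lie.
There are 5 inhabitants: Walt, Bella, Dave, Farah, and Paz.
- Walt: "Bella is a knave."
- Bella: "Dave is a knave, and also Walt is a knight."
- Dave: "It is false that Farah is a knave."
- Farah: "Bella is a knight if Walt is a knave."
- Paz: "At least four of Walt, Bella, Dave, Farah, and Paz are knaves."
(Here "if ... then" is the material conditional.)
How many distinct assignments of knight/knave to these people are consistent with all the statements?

1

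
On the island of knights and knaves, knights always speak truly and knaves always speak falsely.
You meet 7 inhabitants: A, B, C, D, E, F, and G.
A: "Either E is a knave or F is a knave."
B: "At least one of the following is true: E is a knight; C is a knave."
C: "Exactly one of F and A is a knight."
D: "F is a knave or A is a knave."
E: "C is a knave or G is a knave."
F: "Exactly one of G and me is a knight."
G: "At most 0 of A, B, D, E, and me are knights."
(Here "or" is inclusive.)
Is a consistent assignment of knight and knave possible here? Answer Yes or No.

One consistent assignment: A=knight, B=knight, C=knight, D=knight, E=knight, F=knave, G=knave.

Yes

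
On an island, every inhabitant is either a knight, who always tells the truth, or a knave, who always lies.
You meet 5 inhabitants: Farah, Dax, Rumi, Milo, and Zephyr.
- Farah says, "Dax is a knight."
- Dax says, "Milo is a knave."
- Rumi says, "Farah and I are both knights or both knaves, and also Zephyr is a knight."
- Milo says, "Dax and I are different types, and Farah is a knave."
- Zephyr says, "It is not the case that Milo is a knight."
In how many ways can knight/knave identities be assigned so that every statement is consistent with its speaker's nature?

3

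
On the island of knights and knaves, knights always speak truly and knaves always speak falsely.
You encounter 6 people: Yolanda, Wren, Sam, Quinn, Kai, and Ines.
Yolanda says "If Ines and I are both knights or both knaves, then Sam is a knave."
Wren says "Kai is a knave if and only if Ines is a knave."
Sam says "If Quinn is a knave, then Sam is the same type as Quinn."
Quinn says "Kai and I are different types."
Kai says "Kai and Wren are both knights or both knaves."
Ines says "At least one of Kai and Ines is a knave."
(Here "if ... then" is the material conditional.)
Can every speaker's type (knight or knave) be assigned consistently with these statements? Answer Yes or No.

Checking all 64 assignments, each has at least one speaker whose statement's truth value contradicts their type.

No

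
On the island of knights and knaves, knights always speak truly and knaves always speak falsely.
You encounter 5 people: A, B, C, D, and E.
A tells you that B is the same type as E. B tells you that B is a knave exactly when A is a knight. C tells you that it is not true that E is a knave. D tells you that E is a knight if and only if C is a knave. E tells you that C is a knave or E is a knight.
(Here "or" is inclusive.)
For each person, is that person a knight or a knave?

A is a knave, and the claim "B is the same type as E" is indeed False.
B is a knave, and the claim "B is a knave exactly when A is a knight" is indeed False.
C is a knight, so "it is not true that E is a knave" must be true — and it is.
D (knave): "E is a knight if and only if C is a knave" — False. ✓
E is a knight; "C is a knave or E is a knight" is true, as required.

A is a knave, B is a knave, C is a knight, D is a knave, and E is a knight.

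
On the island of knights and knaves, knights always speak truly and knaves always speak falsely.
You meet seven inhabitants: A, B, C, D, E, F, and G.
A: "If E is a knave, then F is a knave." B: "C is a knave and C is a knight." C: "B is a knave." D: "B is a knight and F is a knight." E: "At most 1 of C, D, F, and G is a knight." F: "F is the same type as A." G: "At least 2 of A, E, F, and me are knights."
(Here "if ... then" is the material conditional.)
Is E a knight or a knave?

E is a knave.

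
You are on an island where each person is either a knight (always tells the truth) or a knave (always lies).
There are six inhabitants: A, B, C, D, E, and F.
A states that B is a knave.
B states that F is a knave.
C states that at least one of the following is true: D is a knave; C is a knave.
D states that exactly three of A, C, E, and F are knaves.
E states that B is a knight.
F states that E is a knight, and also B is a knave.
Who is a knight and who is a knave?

A is a knave, B is a knight, C is a knight, D is a knave, E is a knight, and F is a knave.

A is a knave, so "B is a knave" must be false — and it is.
B is a knight; "F is a knave" is true, as required.
C is a knight, and the claim "at least one of the following is true: D is a knave; C is a knave" is indeed true.
D is a knave, and the claim "exactly three of A, C, E, and F are knaves" is indeed false.
E (knight): "B is a knight" — true. ✓
F is a knave, so "E is a knight, and also B is a knave" must be false — and it is.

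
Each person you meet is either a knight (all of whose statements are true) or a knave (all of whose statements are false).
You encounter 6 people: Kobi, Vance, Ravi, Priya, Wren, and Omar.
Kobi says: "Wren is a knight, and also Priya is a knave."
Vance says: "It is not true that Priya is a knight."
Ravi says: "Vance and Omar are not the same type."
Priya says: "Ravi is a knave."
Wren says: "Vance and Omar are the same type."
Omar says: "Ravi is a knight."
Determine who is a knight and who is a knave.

Since Kobi is a knave, "Wren is a knight, and also Priya is a knave" needs to be False, which holds.
Vance is a knave, and the claim "it is not true that Priya is a knight" is indeed False.
Ravi (knave): "Vance and Omar are not the same type" — False. ✓
Priya (knight): "Ravi is a knave" — True. ✓
Wren is a knight, so "Vance and Omar are the same type" must be True — and it is.
Omar is a knave, and the claim "Ravi is a knight" is indeed False.

Knights: Priya and Wren. Knaves: Kobi, Vance, Ravi, and Omar.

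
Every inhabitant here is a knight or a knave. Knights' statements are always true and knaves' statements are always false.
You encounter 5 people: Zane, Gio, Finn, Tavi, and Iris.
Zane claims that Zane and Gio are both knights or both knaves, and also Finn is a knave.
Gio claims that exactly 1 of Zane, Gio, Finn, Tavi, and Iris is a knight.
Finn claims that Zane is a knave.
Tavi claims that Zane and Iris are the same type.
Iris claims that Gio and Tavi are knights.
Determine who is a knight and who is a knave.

Zane is a knave, so "Zane and Gio are both knights or both knaves, and also Finn is a knave" must be false — and it is.
Since Gio is a knave, "exactly 1 of Zane, Gio, Finn, Tavi, and Iris is a knight" needs to be false, which holds.
Finn (knight): "Zane is a knave" — True. ✓
Tavi (knight): "Zane and Iris are the same type" — True. ✓
Iris is a knave; "Gio and Tavi are knights" is false, as required.

Zane is a knave, Gio is a knave, Finn is a knight, Tavi is a knight, and Iris is a knave.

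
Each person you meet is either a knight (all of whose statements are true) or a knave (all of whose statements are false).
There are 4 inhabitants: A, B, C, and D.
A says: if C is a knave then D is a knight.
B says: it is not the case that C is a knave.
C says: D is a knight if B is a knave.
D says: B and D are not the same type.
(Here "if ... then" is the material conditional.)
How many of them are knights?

The unique consistent assignment is A=knave, B=knave, C=knave, D=knave.
That has 0 knights.

0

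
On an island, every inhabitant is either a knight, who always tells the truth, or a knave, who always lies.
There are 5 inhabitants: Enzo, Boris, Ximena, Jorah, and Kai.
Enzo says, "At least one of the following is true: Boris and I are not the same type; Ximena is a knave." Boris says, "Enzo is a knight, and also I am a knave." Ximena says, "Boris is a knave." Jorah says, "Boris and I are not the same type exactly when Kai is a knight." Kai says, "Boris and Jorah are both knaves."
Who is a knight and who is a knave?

Since Enzo is a knave, "at least one of the following is true: Boris and I are not the same type; Ximena is a knave" needs to be false, which holds.
Boris is a knave, and the claim "Enzo is a knight, and also I am a knave" is indeed false.
Since Ximena is a knight, "Boris is a knave" needs to be True, which holds.
Since Jorah is a knave, "Boris and I are not the same type exactly when Kai is a knight" needs to be false, which holds.
Kai is a knight; "Boris and Jorah are both knaves" is True, as required.

Enzo is a knave, Boris is a knave, Ximena is a knight, Jorah is a knave, and Kai is a knight.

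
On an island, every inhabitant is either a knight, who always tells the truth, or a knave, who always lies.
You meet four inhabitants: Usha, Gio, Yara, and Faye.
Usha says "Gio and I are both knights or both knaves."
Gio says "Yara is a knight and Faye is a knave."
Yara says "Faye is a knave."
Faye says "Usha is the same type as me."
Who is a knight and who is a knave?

Since Usha is a knight, "Gio and I are both knights or both knaves" needs to be True, which holds.
Since Gio is a knight, "Yara is a knight and Faye is a knave" needs to be True, which holds.
Yara is a knight, and the claim "Faye is a knave" is indeed True.
Faye (knave): "Usha is the same type as me" — false. ✓

Usha is a knight, Gio is a knight, Yara is a knight, and Faye is a knave.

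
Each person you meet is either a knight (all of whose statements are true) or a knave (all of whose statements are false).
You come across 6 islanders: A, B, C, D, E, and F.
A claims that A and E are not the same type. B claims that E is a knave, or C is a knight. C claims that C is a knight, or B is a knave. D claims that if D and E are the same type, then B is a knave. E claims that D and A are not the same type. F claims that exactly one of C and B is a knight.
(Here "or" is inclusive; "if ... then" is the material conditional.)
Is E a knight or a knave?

E is a knave.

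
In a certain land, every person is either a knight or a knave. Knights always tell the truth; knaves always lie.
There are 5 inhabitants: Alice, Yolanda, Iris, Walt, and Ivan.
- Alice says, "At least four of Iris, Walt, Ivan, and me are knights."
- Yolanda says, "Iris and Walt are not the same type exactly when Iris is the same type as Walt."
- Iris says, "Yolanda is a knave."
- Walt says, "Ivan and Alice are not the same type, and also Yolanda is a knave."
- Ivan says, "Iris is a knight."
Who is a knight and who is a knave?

Alice is a knave, Yolanda is a knave, Iris is a knight, Walt is a knight, and Ivan is a knight.

As a knave, Alice's statement "at least four of Iris, Walt, Ivan, and me are knights" should be False; it is.
Yolanda is a knave, so "Iris and Walt are not the same type exactly when Iris is the same type as Walt" must be False — and it is.
Iris (knight): "Yolanda is a knave" — true. ✓
Walt is a knight; "Ivan and Alice are not the same type, and also Yolanda is a knave" is true, as required.
Since Ivan is a knight, "Iris is a knight" needs to be true, which holds.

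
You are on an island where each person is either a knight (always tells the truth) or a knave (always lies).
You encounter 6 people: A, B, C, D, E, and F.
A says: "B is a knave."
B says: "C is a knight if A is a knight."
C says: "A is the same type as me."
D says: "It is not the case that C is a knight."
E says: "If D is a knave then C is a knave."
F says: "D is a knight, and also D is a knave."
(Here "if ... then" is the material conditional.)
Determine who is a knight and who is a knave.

A is a knight, B is a knave, C is a knave, D is a knight, E is a knight, and F is a knave.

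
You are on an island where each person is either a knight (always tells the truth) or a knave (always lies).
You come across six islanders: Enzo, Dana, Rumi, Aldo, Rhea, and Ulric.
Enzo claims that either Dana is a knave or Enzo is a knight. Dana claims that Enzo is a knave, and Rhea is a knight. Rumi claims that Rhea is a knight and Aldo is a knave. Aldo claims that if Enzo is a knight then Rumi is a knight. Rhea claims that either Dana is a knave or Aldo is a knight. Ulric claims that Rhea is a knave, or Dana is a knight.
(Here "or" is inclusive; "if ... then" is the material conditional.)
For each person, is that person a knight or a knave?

Enzo is a knave, Dana is a knight, Rumi is a knave, Aldo is a knight, Rhea is a knight, and Ulric is a knight.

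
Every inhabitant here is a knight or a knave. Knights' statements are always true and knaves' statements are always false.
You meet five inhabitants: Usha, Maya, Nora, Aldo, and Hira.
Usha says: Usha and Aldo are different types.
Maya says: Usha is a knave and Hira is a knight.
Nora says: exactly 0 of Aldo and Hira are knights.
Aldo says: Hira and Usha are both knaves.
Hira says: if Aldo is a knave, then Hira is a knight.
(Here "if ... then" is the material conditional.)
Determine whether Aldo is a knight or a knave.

Aldo is a knave.

Consistent assignments: {Usha=knight, Maya=knave, Nora=knight, Aldo=knave, Hira=knave}; {Usha=knight, Maya=knave, Nora=knave, Aldo=knave, Hira=knight}; {Usha=knave, Maya=knight, Nora=knave, Aldo=knave, Hira=knight}
In every consistent assignment, Aldo is a knave.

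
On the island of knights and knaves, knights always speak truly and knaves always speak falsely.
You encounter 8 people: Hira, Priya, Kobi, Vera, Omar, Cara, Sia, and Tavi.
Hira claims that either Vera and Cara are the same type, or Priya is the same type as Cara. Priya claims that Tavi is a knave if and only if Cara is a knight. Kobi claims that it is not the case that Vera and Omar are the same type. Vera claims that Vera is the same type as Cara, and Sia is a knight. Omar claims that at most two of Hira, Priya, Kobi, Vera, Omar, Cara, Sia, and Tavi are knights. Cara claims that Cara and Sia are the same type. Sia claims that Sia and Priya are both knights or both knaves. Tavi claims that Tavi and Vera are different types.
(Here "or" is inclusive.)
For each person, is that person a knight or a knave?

As a knight, Hira's statement "either Vera and Cara are the same type, or Priya is the same type as Cara" should be True; it is.
Priya is a knight; "Tavi is a knave if and only if Cara is a knight" is True, as required.
Kobi is a knave; "it is not the case that Vera and Omar are the same type" is false, as required.
As a knave, Vera's statement "Vera is the same type as Cara, and Sia is a knight" should be false; it is.
Omar (knave): "at most two of Hira, Priya, Kobi, Vera, Omar, Cara, Sia, and Tavi are knights" — false. ✓
Since Cara is a knight, "Cara and Sia are the same type" needs to be True, which holds.
Sia is a knight, so "Sia and Priya are both knights or both knaves" must be True — and it is.
Tavi is a knave, so "Tavi and Vera are different types" must be false — and it is.

Knights: Hira, Priya, Cara, and Sia. Knaves: Kobi, Vera, Omar, and Tavi.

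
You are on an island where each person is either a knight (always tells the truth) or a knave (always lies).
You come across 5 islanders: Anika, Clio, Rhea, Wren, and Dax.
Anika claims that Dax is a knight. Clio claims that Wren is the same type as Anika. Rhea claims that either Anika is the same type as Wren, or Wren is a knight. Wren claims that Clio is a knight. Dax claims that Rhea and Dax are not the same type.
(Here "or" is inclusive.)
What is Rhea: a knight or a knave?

Rhea is a knave.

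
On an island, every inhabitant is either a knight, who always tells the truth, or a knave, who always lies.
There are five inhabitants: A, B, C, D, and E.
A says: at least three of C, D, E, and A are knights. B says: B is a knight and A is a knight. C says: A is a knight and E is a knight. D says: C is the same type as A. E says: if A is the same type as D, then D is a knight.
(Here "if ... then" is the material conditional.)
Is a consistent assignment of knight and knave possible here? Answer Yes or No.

Yes

One consistent assignment: A=knight, B=knight, C=knight, D=knight, E=knight.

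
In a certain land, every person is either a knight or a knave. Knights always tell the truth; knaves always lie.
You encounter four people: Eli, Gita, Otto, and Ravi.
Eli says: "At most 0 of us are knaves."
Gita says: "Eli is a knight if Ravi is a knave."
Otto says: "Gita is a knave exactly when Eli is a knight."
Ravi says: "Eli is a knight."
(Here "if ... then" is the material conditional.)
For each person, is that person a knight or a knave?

Knights: none. Knaves: Eli, Gita, Otto, and Ravi.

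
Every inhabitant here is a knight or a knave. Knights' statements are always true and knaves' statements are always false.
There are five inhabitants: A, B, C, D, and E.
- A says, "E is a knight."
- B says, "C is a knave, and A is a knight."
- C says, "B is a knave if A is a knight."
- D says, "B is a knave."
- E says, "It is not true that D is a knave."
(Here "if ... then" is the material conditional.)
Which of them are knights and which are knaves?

A is a knight, and the claim "E is a knight" is indeed true.
B is a knave, so "C is a knave, and A is a knight" must be false — and it is.
Since C is a knight, "B is a knave if A is a knight" needs to be true, which holds.
D is a knight, so "B is a knave" must be true — and it is.
E is a knight, so "it is not true that D is a knave" must be true — and it is.

A is a knight, B is a knave, C is a knight, D is a knight, and E is a knight.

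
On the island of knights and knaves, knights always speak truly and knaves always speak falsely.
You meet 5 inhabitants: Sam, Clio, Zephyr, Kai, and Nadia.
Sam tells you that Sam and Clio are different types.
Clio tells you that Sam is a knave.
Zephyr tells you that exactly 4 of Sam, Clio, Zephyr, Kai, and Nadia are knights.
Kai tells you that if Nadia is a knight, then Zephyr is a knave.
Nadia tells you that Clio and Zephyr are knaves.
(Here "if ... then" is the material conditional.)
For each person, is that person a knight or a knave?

Knights: Sam, Kai, and Nadia. Knaves: Clio and Zephyr.

Suppose Sam is a knave. Then Sam's statement "Sam and Clio are different types" would have to be false. Checking the 16 ways to assign the others, none is consistent with every speaker.
(For instance, with Clio=knave, Zephyr=knave, Kai=knight, Nadia=knight, Clio's claim "Sam is a knave" comes out true where it would need to be false.)
So Sam must be a knight, making "Sam and Clio are different types" true. Taking Sam=knight, Clio=knave, Zephyr=knave, Kai=knight, Nadia=knight, each remaining statement checks out:
  Clio (knave): "Sam is a knave" — false. ✓
  Zephyr (knave): "exactly 4 of Sam, Clio, Zephyr, Kai, and Nadia are knights" — false. ✓
  Kai (knight): "if Nadia is a knight, then Zephyr is a knave" — true. ✓
  Nadia (knight): "Clio and Zephyr are knaves" — true. ✓
This is the unique consistent assignment.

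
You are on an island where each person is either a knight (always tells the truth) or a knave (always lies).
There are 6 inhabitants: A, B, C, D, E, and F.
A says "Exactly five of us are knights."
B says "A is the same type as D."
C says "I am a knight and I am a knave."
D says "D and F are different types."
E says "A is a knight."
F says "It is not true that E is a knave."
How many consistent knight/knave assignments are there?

2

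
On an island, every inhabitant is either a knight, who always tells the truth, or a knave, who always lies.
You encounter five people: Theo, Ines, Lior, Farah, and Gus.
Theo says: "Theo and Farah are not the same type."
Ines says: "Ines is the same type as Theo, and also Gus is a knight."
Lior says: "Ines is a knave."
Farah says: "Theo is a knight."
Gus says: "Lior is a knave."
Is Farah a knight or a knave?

Farah is a knave.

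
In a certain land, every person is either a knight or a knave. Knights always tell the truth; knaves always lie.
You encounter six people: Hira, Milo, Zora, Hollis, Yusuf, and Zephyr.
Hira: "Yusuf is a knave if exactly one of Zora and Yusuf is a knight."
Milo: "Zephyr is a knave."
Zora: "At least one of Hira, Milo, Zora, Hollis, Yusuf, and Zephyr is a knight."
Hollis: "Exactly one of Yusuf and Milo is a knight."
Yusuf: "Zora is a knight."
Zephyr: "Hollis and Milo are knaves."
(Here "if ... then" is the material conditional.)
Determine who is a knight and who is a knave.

Hira is a knight, Milo is a knight, Zora is a knight, Hollis is a knave, Yusuf is a knight, and Zephyr is a knave.

As a knight, Hira's statement "Yusuf is a knave if exactly one of Zora and Yusuf is a knight" should be True; it is.
Milo (knight): "Zephyr is a knave" — True. ✓
Zora is a knight; "at least one of Hira, Milo, Zora, Hollis, Yusuf, and Zephyr is a knight" is True, as required.
Since Hollis is a knave, "exactly one of Yusuf and Milo is a knight" needs to be false, which holds.
Yusuf is a knight, and the claim "Zora is a knight" is indeed True.
Zephyr is a knave, and the claim "Hollis and Milo are knaves" is indeed false.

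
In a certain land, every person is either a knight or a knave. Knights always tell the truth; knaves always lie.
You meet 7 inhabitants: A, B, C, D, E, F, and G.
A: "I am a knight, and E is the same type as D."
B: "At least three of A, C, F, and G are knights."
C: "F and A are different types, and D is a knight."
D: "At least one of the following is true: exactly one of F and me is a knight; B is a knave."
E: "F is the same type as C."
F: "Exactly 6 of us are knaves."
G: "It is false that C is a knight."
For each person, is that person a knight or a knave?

A is a knave, B is a knave, C is a knave, D is a knight, E is a knight, F is a knave, and G is a knight.

A is a knave; "I am a knight, and E is the same type as D" is false, as required.
B is a knave, so "at least three of A, C, F, and G are knights" must be false — and it is.
C (knave): "F and A are different types, and D is a knight" — false. ✓
D is a knight; "at least one of the following is true: exactly one of F and me is a knight; B is a knave" is true, as required.
As a knight, E's statement "F is the same type as C" should be true; it is.
As a knave, F's statement "exactly 6 of us are knaves" should be false; it is.
G (knight): "it is false that C is a knight" — true. ✓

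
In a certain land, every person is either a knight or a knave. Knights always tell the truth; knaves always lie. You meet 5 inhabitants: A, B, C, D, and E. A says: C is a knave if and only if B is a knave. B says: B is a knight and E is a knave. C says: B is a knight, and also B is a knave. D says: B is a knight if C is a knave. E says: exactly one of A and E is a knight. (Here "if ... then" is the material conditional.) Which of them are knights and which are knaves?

A is a knave, B is a knight, C is a knave, D is a knight, and E is a knave.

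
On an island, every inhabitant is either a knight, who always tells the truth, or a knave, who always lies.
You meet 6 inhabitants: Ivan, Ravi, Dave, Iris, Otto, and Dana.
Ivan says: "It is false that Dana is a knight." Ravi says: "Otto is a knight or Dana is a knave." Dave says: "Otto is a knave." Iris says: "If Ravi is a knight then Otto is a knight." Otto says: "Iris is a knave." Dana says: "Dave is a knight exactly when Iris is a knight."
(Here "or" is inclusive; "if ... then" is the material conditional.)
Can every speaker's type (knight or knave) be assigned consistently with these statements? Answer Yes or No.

Yes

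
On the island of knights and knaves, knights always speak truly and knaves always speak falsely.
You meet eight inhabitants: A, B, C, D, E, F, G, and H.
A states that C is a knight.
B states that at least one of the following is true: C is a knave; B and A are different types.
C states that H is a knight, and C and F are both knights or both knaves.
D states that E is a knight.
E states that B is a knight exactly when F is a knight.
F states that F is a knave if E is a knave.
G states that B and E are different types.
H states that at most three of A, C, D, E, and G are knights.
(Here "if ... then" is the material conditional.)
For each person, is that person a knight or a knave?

A is a knave, B is a knight, C is a knave, D is a knight, E is a knight, F is a knight, G is a knave, and H is a knight.

A is a knave; "C is a knight" is false, as required.
As a knight, B's statement "at least one of the following is true: C is a knave; B and A are different types" should be True; it is.
C is a knave, and the claim "H is a knight, and C and F are both knights or both knaves" is indeed false.
D is a knight, and the claim "E is a knight" is indeed True.
E is a knight, and the claim "B is a knight exactly when F is a knight" is indeed True.
F (knight): "F is a knave if E is a knave" — True. ✓
G is a knave, so "B and E are different types" must be false — and it is.
Since H is a knight, "at most three of A, C, D, E, and G are knights" needs to be True, which holds.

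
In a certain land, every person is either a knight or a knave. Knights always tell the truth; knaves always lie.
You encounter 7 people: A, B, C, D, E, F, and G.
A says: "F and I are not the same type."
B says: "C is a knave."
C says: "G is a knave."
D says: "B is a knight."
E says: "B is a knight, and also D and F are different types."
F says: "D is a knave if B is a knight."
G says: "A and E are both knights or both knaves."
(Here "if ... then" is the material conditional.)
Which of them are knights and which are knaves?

A is a knight, B is a knight, C is a knave, D is a knight, E is a knight, F is a knave, and G is a knight.

A is a knight, and the claim "F and I are not the same type" is indeed True.
As a knight, B's statement "C is a knave" should be True; it is.
As a knave, C's statement "G is a knave" should be false; it is.
D (knight): "B is a knight" — True. ✓
E (knight): "B is a knight, and also D and F are different types" — True. ✓
F (knave): "D is a knave if B is a knight" — false. ✓
G is a knight, so "A and E are both knights or both knaves" must be True — and it is.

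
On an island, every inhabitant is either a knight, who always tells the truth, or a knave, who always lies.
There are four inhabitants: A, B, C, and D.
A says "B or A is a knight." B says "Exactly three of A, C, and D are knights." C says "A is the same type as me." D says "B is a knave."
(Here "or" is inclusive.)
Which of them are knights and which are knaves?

A is a knight, B is a knave, C is a knave, and D is a knight.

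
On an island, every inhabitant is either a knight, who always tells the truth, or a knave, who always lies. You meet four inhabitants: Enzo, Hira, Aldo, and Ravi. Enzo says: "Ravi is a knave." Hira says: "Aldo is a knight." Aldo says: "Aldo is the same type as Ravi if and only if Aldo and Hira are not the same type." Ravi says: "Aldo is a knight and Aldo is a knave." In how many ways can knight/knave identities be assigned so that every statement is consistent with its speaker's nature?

2

Consistent assignments:
  Enzo=knight, Hira=knight, Aldo=knight, Ravi=knave
  Enzo=knight, Hira=knave, Aldo=knave, Ravi=knave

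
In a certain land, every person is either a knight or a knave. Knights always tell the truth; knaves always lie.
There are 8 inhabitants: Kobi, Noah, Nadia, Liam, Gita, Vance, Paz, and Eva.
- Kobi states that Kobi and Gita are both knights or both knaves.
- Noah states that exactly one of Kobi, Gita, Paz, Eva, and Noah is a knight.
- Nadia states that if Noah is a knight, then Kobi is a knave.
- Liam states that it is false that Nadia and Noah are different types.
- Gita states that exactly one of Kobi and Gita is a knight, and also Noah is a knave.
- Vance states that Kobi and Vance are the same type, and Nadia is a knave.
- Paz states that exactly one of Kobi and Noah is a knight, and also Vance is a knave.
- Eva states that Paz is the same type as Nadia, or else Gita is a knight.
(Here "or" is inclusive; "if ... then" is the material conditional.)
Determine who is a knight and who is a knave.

Kobi is a knave, Noah is a knave, Nadia is a knight, Liam is a knave, Gita is a knight, Vance is a knave, Paz is a knave, and Eva is a knight.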